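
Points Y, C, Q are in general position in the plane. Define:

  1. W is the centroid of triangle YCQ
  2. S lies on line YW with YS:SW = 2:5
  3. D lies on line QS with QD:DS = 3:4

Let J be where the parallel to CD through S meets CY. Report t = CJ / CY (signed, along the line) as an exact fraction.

Choose coordinates Y = (0, 0), C = (1, 0), Q = (0, 1).
1. W is the centroid of triangle YCQ ⇒ W = (1/3, 1/3)
2. S lies on line YW with YS:SW = 2:5 ⇒ S = (2/21, 2/21)
3. D lies on line QS with QD:DS = 3:4 ⇒ D = (2/49, 30/49)
through S parallel to CD: direction (-47/49, 30/49); meets CY at J = (11/45, 0)
J = C + t·(Y−C) with t = 34/45

t = 34/45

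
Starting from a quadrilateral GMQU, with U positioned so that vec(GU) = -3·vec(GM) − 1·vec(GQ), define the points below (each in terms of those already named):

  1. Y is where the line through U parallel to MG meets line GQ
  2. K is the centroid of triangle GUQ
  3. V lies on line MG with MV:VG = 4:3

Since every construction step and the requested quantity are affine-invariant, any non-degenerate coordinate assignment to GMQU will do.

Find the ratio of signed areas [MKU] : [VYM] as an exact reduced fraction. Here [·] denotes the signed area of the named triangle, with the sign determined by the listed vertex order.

Work in coordinates with G = (0, 0), M = (1, 0), Q = (0, 1), U = (-3, -1).
1. Y is where the line through U parallel to MG meets line GQ ⇒ Y = (0, -1)
2. K is the centroid of triangle GUQ ⇒ K = (-1, 0)
3. V lies on line MG with MV:VG = 4:3 ⇒ V = (3/7, 0)
2·[MKU] = 2, 2·[VYM] = 4/7
[MKU]:[VYM] = 2:4/7 = 7/2

[MKU]:[VYM] = 7/2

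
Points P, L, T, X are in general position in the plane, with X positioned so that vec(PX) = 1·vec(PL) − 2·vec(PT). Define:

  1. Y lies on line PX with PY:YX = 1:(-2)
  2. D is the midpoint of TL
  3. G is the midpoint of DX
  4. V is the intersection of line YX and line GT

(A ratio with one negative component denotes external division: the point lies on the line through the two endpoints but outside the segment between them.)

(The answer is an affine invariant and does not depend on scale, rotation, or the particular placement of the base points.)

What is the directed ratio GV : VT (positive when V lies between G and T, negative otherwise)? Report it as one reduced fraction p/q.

GV:VT = -3/4

Set P = (0, 0), L = (1, 0), T = (0, 1), X = (1, -2); any affine frame gives the same invariant.
1. Y lies on line PX with PY:YX = 1:(-2) ⇒ Y = (-1, 2)
2. D is the midpoint of TL ⇒ D = (1/2, 1/2)
3. G is the midpoint of DX ⇒ G = (3/4, -3/4)
4. V is the intersection of line YX and line GT ⇒ V = (3, -6)
V = G + t·(T−G) with t = -3, so GV:VT = t:(1−t) = -3:4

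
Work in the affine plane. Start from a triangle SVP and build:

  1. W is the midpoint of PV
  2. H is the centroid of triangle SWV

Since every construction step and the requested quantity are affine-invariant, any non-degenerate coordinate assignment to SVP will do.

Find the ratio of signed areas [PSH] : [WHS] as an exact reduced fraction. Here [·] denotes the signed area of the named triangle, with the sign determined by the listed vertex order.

[PSH]:[WHS] = -3

Set S = (0, 0), V = (1, 0), P = (0, 1); any affine frame gives the same invariant.
1. W is the midpoint of PV ⇒ W = (1/2, 1/2)
2. H is the centroid of triangle SWV ⇒ H = (1/2, 1/6)
2·[PSH] = 1/2, 2·[WHS] = -1/6
[PSH]:[WHS] = 1/2:-1/6 = -3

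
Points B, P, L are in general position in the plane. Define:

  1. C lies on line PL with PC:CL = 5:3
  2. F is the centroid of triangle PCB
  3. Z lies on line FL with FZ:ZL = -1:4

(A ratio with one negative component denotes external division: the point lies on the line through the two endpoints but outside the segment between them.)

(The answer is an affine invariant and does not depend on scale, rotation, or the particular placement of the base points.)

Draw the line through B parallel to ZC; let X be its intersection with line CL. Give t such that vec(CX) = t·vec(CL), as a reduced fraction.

t = 29/12

Choose coordinates B = (0, 0), P = (1, 0), L = (0, 1).
1. C lies on line PL with PC:CL = 5:3 ⇒ C = (3/8, 5/8)
2. F is the centroid of triangle PCB ⇒ F = (11/24, 5/24)
3. Z lies on line FL with FZ:ZL = -1:4 ⇒ Z = (11/18, -1/18)
through B parallel to ZC: direction (-17/72, 49/72); meets CL at X = (-17/32, 49/32)
X = C + t·(L−C) with t = 29/12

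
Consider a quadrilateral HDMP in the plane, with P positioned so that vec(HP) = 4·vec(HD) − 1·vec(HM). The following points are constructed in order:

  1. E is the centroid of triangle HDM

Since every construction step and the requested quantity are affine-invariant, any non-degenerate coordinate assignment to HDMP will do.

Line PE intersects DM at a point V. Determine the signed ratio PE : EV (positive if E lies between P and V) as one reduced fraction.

Set H = (0, 0), D = (1, 0), M = (0, 1), P = (4, -1); any affine frame gives the same invariant.
1. E is the centroid of triangle HDM ⇒ E = (1/3, 1/3)
line PE meets DM at V = (6/7, 1/7)
E = P + t·(V−P) with t = 7/6, so PE:EV = 7/6:-1/6

PE:EV = -7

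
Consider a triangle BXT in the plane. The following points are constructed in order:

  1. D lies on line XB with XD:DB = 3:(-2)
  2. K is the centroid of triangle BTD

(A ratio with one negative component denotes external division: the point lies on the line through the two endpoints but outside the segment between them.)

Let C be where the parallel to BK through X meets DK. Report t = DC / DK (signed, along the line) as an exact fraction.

t = 3/2

Assign B = (0, 0), X = (1, 0), T = (0, 1) — the answer is frame-independent, so this choice is without loss of generality.
1. D lies on line XB with XD:DB = 3:(-2) ⇒ D = (-2, 0)
2. K is the centroid of triangle BTD ⇒ K = (-2/3, 1/3)
through X parallel to BK: direction (-2/3, 1/3); meets DK at C = (0, 1/2)
C = D + t·(K−D) with t = 3/2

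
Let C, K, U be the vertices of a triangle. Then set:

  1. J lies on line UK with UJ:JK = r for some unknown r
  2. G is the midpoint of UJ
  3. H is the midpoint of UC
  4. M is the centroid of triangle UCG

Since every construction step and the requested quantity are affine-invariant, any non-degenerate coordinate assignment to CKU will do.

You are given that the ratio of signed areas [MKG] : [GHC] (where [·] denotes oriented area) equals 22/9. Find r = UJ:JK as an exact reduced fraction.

r = 3/4

Set C = (0, 0), K = (1, 0), U = (0, 1); any affine frame gives the same invariant.
1. With UJ:JK = r, write λ = r/(r+1) so J = U + λ·(K−U); J is affine-linear in λ
2. G is the midpoint of UJ ⇒ G is an affine combination of earlier points and hence also affine-linear in λ
3. H is the midpoint of UC ⇒ H = (0, 1/2)
4. M is the centroid of triangle UCG ⇒ M is an affine combination of earlier points and hence also affine-linear in λ
Every point depending on J is an affine combination of J and λ-independent points, so each such coordinate is linear in λ; the λ² term in each signed area is a multiple of (K−U)×(K−U) = 0, so 2·[MKG] and 2·[GHC] are each linear in λ. Evaluating at λ=0 and λ=1:
  2·[MKG] = -1/6·λ + 1/3,   2·[GHC] = 1/4·λ
So [MKG]:[GHC] = (-1/6·λ + 1/3) / (1/4·λ). Setting this equal to 22/9:
  -1/6·λ + 1/3 = 22/9·(1/4·λ)  ⇒  λ = 3/7
Then r = λ/(1−λ) = (3/7)/(4/7) = 3/4. Check: with r = 3/4, J = (3/7, 4/7) and [MKG]:[GHC] = 22/9 as required.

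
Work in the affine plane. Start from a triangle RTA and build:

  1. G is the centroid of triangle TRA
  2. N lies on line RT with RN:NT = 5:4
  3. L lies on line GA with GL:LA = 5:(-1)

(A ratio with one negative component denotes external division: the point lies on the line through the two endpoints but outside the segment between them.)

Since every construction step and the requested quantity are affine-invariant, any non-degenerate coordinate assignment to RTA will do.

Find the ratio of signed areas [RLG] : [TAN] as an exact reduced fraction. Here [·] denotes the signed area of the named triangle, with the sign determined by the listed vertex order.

[RLG]:[TAN] = -15/16

Choose coordinates R = (0, 0), T = (1, 0), A = (0, 1).
1. G is the centroid of triangle TRA ⇒ G = (1/3, 1/3)
2. N lies on line RT with RN:NT = 5:4 ⇒ N = (5/9, 0)
3. L lies on line GA with GL:LA = 5:(-1) ⇒ L = (-1/12, 7/6)
2·[RLG] = -5/12, 2·[TAN] = 4/9
[RLG]:[TAN] = -5/12:4/9 = -15/16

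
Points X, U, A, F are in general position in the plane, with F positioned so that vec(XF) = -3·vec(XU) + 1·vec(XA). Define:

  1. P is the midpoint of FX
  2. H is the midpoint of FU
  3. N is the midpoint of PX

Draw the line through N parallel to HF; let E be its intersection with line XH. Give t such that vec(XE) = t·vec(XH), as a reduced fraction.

Set X = (0, 0), U = (1, 0), A = (0, 1), F = (-3, 1); any affine frame gives the same invariant.
1. P is the midpoint of FX ⇒ P = (-3/2, 1/2)
2. H is the midpoint of FU ⇒ H = (-1, 1/2)
3. N is the midpoint of PX ⇒ N = (-3/4, 1/4)
through N parallel to HF: direction (-2, 1/2); meets XH at E = (-1/4, 1/8)
E = X + t·(H−X) with t = 1/4

t = 1/4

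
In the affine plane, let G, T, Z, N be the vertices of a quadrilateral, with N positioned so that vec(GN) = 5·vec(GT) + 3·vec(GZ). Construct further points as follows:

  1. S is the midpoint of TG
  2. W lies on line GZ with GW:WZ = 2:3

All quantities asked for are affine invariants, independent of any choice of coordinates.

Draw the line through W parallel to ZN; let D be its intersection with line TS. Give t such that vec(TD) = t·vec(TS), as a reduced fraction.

Work in coordinates with G = (0, 0), T = (1, 0), Z = (0, 1), N = (5, 3).
1. S is the midpoint of TG ⇒ S = (1/2, 0)
2. W lies on line GZ with GW:WZ = 2:3 ⇒ W = (0, 2/5)
through W parallel to ZN: direction (5, 2); meets TS at D = (-1, 0)
D = T + t·(S−T) with t = 4

t = 4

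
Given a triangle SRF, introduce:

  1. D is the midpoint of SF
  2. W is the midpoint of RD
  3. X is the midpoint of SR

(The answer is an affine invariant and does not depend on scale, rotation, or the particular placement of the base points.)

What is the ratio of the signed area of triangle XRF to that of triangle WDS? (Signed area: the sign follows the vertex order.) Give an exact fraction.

[XRF]:[WDS] = 2

Set S = (0, 0), R = (1, 0), F = (0, 1); any affine frame gives the same invariant.
1. D is the midpoint of SF ⇒ D = (0, 1/2)
2. W is the midpoint of RD ⇒ W = (1/2, 1/4)
3. X is the midpoint of SR ⇒ X = (1/2, 0)
2·[XRF] = 1/2, 2·[WDS] = 1/4
[XRF]:[WDS] = 1/2:1/4 = 2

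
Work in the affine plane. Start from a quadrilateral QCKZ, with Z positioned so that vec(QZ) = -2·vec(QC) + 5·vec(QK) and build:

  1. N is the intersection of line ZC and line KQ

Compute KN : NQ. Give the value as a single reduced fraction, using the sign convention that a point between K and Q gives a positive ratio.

KN:NQ = -2/5

Set Q = (0, 0), C = (1, 0), K = (0, 1), Z = (-2, 5); any affine frame gives the same invariant.
1. N is the intersection of line ZC and line KQ ⇒ N = (0, 5/3)
N = K + t·(Q−K) with t = -2/3, so KN:NQ = t:(1−t) = -2/3:5/3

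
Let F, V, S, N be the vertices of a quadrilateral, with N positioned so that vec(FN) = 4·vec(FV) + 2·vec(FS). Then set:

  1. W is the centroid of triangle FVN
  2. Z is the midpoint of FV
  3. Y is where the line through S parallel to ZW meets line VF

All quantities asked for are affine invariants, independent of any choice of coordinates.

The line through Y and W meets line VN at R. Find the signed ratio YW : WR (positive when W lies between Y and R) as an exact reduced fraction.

Choose coordinates F = (0, 0), V = (1, 0), S = (0, 1), N = (4, 2).
1. W is the centroid of triangle FVN ⇒ W = (5/3, 2/3)
2. Z is the midpoint of FV ⇒ Z = (1/2, 0)
3. Y is where the line through S parallel to ZW meets line VF ⇒ Y = (-7/4, 0)
line YW meets VN at R = (62/29, 22/29)
W = Y + t·(R−Y) with t = 29/33, so YW:WR = 29/33:4/33

YW:WR = 29/4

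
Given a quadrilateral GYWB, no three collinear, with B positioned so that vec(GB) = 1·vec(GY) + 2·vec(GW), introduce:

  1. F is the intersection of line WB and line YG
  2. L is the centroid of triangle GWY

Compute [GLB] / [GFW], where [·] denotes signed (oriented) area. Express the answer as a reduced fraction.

Set G = (0, 0), Y = (1, 0), W = (0, 1), B = (1, 2); any affine frame gives the same invariant.
1. F is the intersection of line WB and line YG ⇒ F = (-1, 0)
2. L is the centroid of triangle GWY ⇒ L = (1/3, 1/3)
2·[GLB] = 1/3, 2·[GFW] = -1
[GLB]:[GFW] = 1/3:-1 = -1/3

[GLB]:[GFW] = -1/3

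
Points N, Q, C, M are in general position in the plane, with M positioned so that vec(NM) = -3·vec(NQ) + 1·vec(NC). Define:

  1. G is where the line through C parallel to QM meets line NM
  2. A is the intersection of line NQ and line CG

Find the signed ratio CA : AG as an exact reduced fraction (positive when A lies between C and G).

CA:AG = -1/4

Set N = (0, 0), Q = (1, 0), C = (0, 1), M = (-3, 1); any affine frame gives the same invariant.
1. G is where the line through C parallel to QM meets line NM ⇒ G = (-12, 4)
2. A is the intersection of line NQ and line CG ⇒ A = (4, 0)
A = C + t·(G−C) with t = -1/3, so CA:AG = t:(1−t) = -1/3:4/3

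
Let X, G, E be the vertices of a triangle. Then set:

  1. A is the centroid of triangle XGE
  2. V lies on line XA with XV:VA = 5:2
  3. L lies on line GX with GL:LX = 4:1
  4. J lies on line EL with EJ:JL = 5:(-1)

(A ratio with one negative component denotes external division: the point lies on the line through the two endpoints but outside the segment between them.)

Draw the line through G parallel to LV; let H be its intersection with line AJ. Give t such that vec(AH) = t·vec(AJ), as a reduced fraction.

Assign X = (0, 0), G = (1, 0), E = (0, 1) — the answer is frame-independent, so this choice is without loss of generality.
1. A is the centroid of triangle XGE ⇒ A = (1/3, 1/3)
2. V lies on line XA with XV:VA = 5:2 ⇒ V = (5/21, 5/21)
3. L lies on line GX with GL:LX = 4:1 ⇒ L = (1/5, 0)
4. J lies on line EL with EJ:JL = 5:(-1) ⇒ J = (1/4, -1/4)
through G parallel to LV: direction (4/105, 5/21); meets AJ at H = (-17/3, -125/3)
H = A + t·(J−A) with t = 72

t = 72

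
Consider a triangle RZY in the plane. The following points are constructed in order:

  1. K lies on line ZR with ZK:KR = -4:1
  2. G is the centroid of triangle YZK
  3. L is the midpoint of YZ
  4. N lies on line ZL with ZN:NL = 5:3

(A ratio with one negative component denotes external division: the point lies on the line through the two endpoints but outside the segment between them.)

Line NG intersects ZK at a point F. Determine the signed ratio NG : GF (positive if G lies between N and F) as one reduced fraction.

Work in coordinates with R = (0, 0), Z = (1, 0), Y = (0, 1).
1. K lies on line ZR with ZK:KR = -4:1 ⇒ K = (-1/3, 0)
2. G is the centroid of triangle YZK ⇒ G = (2/9, 1/3)
3. L is the midpoint of YZ ⇒ L = (1/2, 1/2)
4. N lies on line ZL with ZN:NL = 5:3 ⇒ N = (11/16, 5/16)
line NG meets ZK at F = (23/3, 0)
G = N + t·(F−N) with t = -1/15, so NG:GF = -1/15:16/15

NG:GF = -1/16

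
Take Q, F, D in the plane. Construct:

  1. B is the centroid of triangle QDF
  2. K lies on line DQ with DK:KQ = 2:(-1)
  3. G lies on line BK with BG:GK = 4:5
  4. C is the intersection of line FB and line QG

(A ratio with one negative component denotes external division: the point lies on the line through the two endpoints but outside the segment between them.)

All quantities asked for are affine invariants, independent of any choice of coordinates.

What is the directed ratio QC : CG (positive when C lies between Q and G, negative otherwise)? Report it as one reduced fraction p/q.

Work in coordinates with Q = (0, 0), F = (1, 0), D = (0, 1).
1. B is the centroid of triangle QDF ⇒ B = (1/3, 1/3)
2. K lies on line DQ with DK:KQ = 2:(-1) ⇒ K = (0, -1)
3. G lies on line BK with BG:GK = 4:5 ⇒ G = (5/27, -7/27)
4. C is the intersection of line FB and line QG ⇒ C = (-5/9, 7/9)
C = Q + t·(G−Q) with t = -3, so QC:CG = t:(1−t) = -3:4

QC:CG = -3/4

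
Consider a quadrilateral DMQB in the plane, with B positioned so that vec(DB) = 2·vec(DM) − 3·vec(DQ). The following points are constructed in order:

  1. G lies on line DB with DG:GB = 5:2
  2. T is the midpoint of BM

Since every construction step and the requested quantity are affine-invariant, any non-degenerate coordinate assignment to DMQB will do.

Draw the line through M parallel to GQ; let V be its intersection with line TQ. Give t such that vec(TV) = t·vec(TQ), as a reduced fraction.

t = -1/2

Assign D = (0, 0), M = (1, 0), Q = (0, 1), B = (2, -3) — the answer is frame-independent, so this choice is without loss of generality.
1. G lies on line DB with DG:GB = 5:2 ⇒ G = (10/7, -15/7)
2. T is the midpoint of BM ⇒ T = (3/2, -3/2)
through M parallel to GQ: direction (-10/7, 22/7); meets TQ at V = (9/4, -11/4)
V = T + t·(Q−T) with t = -1/2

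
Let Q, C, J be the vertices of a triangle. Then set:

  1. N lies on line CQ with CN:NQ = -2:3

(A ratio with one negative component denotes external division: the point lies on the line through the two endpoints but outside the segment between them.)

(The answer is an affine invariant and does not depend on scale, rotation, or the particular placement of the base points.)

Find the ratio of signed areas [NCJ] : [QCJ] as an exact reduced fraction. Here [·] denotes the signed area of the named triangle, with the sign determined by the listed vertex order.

[NCJ]:[QCJ] = -2

Set Q = (0, 0), C = (1, 0), J = (0, 1); any affine frame gives the same invariant.
1. N lies on line CQ with CN:NQ = -2:3 ⇒ N = (3, 0)
2·[NCJ] = -2, 2·[QCJ] = 1
[NCJ]:[QCJ] = -2:1 = -2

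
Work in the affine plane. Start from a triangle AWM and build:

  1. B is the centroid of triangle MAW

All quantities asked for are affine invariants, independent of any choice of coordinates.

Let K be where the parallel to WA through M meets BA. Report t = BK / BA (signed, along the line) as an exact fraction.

Set A = (0, 0), W = (1, 0), M = (0, 1); any affine frame gives the same invariant.
1. B is the centroid of triangle MAW ⇒ B = (1/3, 1/3)
through M parallel to WA: direction (-1, 0); meets BA at K = (1, 1)
K = B + t·(A−B) with t = -2

t = -2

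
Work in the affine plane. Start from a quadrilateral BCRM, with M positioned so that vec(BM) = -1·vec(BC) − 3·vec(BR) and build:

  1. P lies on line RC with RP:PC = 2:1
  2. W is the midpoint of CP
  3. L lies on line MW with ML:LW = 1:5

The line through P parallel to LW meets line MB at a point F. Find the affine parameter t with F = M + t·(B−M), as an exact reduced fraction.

t = 5/14

Set B = (0, 0), C = (1, 0), R = (0, 1), M = (-1, -3); any affine frame gives the same invariant.
1. P lies on line RC with RP:PC = 2:1 ⇒ P = (2/3, 1/3)
2. W is the midpoint of CP ⇒ W = (5/6, 1/6)
3. L lies on line MW with ML:LW = 1:5 ⇒ L = (-25/36, -89/36)
through P parallel to LW: direction (55/36, 95/36); meets MB at F = (-9/14, -27/14)
F = M + t·(B−M) with t = 5/14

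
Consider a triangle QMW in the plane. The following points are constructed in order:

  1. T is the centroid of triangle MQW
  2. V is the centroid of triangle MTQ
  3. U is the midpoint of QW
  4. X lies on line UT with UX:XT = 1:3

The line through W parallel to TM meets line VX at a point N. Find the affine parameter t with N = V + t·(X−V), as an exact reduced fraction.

t = 4

Work in coordinates with Q = (0, 0), M = (1, 0), W = (0, 1).
1. T is the centroid of triangle MQW ⇒ T = (1/3, 1/3)
2. V is the centroid of triangle MTQ ⇒ V = (4/9, 1/9)
3. U is the midpoint of QW ⇒ U = (0, 1/2)
4. X lies on line UT with UX:XT = 1:3 ⇒ X = (1/12, 11/24)
through W parallel to TM: direction (2/3, -1/3); meets VX at N = (-1, 3/2)
N = V + t·(X−V) with t = 4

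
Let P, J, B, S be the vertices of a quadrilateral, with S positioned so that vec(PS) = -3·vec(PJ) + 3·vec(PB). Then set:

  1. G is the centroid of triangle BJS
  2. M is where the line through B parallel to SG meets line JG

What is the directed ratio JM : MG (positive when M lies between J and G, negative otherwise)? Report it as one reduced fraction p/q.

JM:MG = -2

Set P = (0, 0), J = (1, 0), B = (0, 1), S = (-3, 3); any affine frame gives the same invariant.
1. G is the centroid of triangle BJS ⇒ G = (-2/3, 4/3)
2. M is where the line through B parallel to SG meets line JG ⇒ M = (-7/3, 8/3)
M = J + t·(G−J) with t = 2, so JM:MG = t:(1−t) = 2:-1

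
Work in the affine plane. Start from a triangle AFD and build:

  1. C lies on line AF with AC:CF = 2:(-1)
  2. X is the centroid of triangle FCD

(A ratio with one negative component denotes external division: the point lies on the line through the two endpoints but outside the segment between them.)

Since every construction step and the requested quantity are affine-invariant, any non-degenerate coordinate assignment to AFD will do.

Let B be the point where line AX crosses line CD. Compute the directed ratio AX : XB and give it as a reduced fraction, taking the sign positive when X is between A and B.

Assign A = (0, 0), F = (1, 0), D = (0, 1) — the answer is frame-independent, so this choice is without loss of generality.
1. C lies on line AF with AC:CF = 2:(-1) ⇒ C = (2, 0)
2. X is the centroid of triangle FCD ⇒ X = (1, 1/3)
line AX meets CD at B = (6/5, 2/5)
X = A + t·(B−A) with t = 5/6, so AX:XB = 5/6:1/6

AX:XB = 5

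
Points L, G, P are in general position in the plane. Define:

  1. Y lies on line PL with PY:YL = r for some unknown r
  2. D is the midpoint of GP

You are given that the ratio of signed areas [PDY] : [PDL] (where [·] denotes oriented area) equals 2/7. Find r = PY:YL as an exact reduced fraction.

Set L = (0, 0), G = (1, 0), P = (0, 1); any affine frame gives the same invariant.
1. With PY:YL = r, write λ = r/(r+1) so Y = P + λ·(L−P); Y is affine-linear in λ
2. D is the midpoint of GP ⇒ D = (1/2, 1/2)
Every point depending on Y is an affine combination of Y and λ-independent points, so each such coordinate is linear in λ; the λ² term in each signed area is a multiple of (L−P)×(L−P) = 0, so 2·[PDY] and 2·[PDL] are each linear in λ. Evaluating at λ=0 and λ=1:
  2·[PDY] = -1/2·λ,   2·[PDL] = -1/2
So [PDY]:[PDL] = (-1/2·λ) / (-1/2). Setting this equal to 2/7:
  -1/2·λ = 2/7·(-1/2)  ⇒  λ = 2/7
Then r = λ/(1−λ) = (2/7)/(5/7) = 2/5. Check: with r = 2/5, Y = (0, 5/7) and [PDY]:[PDL] = 2/7 as required.

r = 2/5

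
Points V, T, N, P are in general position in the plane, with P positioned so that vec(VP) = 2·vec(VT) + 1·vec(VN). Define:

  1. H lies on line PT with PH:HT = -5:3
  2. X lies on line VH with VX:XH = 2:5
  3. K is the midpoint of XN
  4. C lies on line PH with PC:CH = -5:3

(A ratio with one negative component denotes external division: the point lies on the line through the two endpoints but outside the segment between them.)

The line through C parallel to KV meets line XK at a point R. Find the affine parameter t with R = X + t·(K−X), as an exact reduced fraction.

t = -85/4

Work in coordinates with V = (0, 0), T = (1, 0), N = (0, 1), P = (2, 1).
1. H lies on line PT with PH:HT = -5:3 ⇒ H = (-1/2, -3/2)
2. X lies on line VH with VX:XH = 2:5 ⇒ X = (-1/7, -3/7)
3. K is the midpoint of XN ⇒ K = (-1/14, 2/7)
4. C lies on line PH with PC:CH = -5:3 ⇒ C = (-17/4, -21/4)
through C parallel to KV: direction (1/14, -2/7); meets XK at R = (-93/56, -437/28)
R = X + t·(K−X) with t = -85/4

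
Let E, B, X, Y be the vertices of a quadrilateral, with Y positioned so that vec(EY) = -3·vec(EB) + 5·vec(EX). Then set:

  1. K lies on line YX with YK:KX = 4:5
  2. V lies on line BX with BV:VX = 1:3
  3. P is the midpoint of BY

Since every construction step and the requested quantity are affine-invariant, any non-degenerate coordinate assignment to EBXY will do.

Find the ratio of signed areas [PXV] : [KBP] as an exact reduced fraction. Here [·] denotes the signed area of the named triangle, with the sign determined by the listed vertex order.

Choose coordinates E = (0, 0), B = (1, 0), X = (0, 1), Y = (-3, 5).
1. K lies on line YX with YK:KX = 4:5 ⇒ K = (-5/3, 29/9)
2. V lies on line BX with BV:VX = 1:3 ⇒ V = (3/4, 1/4)
3. P is the midpoint of BY ⇒ P = (-1, 5/2)
2·[PXV] = 3/8, 2·[KBP] = 2/9
[PXV]:[KBP] = 3/8:2/9 = 27/16

[PXV]:[KBP] = 27/16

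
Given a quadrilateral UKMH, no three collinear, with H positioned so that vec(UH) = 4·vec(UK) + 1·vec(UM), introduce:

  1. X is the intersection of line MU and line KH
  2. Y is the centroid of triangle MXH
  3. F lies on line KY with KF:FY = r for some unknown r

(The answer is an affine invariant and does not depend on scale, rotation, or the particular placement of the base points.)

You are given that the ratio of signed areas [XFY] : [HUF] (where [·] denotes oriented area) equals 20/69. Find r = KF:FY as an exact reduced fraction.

r = -3/5

Assign U = (0, 0), K = (1, 0), M = (0, 1), H = (4, 1) — the answer is frame-independent, so this choice is without loss of generality.
1. X is the intersection of line MU and line KH ⇒ X = (0, -1/3)
2. Y is the centroid of triangle MXH ⇒ Y = (4/3, 5/9)
3. With KF:FY = r, write λ = r/(r+1) so F = K + λ·(Y−K); F is affine-linear in λ
Every point depending on F is an affine combination of F and λ-independent points, so each such coordinate is linear in λ; the λ² term in each signed area is a multiple of (Y−K)×(Y−K) = 0, so 2·[XFY] and 2·[HUF] are each linear in λ. Evaluating at λ=0 and λ=1:
  2·[XFY] = -4/9·λ + 4/9,   2·[HUF] = -17/9·λ + 1
So [XFY]:[HUF] = (-4/9·λ + 4/9) / (-17/9·λ + 1). Setting this equal to 20/69:
  -4/9·λ + 4/9 = 20/69·(-17/9·λ + 1)  ⇒  λ = -3/2
Then r = λ/(1−λ) = (-3/2)/(5/2) = -3/5. Check: with r = -3/5, F = (1/2, -5/6) and [XFY]:[HUF] = 20/69 as required.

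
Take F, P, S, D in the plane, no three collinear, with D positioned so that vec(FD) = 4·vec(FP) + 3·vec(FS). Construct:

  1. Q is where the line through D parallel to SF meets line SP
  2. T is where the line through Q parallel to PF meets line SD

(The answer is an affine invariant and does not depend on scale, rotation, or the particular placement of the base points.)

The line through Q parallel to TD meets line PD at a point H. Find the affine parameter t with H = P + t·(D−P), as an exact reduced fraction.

Choose coordinates F = (0, 0), P = (1, 0), S = (0, 1), D = (4, 3).
1. Q is where the line through D parallel to SF meets line SP ⇒ Q = (4, -3)
2. T is where the line through Q parallel to PF meets line SD ⇒ T = (-8, -3)
through Q parallel to TD: direction (12, 6); meets PD at H = (-8, -9)
H = P + t·(D−P) with t = -3

t = -3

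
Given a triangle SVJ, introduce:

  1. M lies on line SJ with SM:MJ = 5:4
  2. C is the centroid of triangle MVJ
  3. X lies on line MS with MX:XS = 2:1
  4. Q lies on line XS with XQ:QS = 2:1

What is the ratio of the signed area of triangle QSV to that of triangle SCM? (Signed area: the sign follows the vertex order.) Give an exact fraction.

Assign S = (0, 0), V = (1, 0), J = (0, 1) — the answer is frame-independent, so this choice is without loss of generality.
1. M lies on line SJ with SM:MJ = 5:4 ⇒ M = (0, 5/9)
2. C is the centroid of triangle MVJ ⇒ C = (1/3, 14/27)
3. X lies on line MS with MX:XS = 2:1 ⇒ X = (0, 5/27)
4. Q lies on line XS with XQ:QS = 2:1 ⇒ Q = (0, 5/81)
2·[QSV] = 5/81, 2·[SCM] = 5/27
[QSV]:[SCM] = 5/81:5/27 = 1/3

[QSV]:[SCM] = 1/3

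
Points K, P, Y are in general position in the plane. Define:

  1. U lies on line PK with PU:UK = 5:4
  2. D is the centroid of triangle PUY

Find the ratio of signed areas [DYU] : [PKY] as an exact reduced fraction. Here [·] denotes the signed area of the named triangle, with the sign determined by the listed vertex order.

[DYU]:[PKY] = -5/27

Work in coordinates with K = (0, 0), P = (1, 0), Y = (0, 1).
1. U lies on line PK with PU:UK = 5:4 ⇒ U = (4/9, 0)
2. D is the centroid of triangle PUY ⇒ D = (13/27, 1/3)
2·[DYU] = 5/27, 2·[PKY] = -1
[DYU]:[PKY] = 5/27:-1 = -5/27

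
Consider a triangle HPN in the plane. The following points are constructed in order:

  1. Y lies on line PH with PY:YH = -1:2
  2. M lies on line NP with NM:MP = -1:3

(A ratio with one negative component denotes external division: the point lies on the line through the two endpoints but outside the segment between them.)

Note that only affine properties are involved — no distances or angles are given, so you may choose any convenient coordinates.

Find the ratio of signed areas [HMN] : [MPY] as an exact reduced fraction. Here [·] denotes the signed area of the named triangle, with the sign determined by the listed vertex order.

[HMN]:[MPY] = -1/3

Set H = (0, 0), P = (1, 0), N = (0, 1); any affine frame gives the same invariant.
1. Y lies on line PH with PY:YH = -1:2 ⇒ Y = (2, 0)
2. M lies on line NP with NM:MP = -1:3 ⇒ M = (-1/2, 3/2)
2·[HMN] = -1/2, 2·[MPY] = 3/2
[HMN]:[MPY] = -1/2:3/2 = -1/3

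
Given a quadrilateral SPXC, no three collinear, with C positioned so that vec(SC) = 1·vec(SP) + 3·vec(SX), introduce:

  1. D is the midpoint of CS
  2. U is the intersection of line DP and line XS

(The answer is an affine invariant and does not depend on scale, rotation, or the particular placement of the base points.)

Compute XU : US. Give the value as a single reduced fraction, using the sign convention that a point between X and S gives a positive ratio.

Set S = (0, 0), P = (1, 0), X = (0, 1), C = (1, 3); any affine frame gives the same invariant.
1. D is the midpoint of CS ⇒ D = (1/2, 3/2)
2. U is the intersection of line DP and line XS ⇒ U = (0, 3)
U = X + t·(S−X) with t = -2, so XU:US = t:(1−t) = -2:3

XU:US = -2/3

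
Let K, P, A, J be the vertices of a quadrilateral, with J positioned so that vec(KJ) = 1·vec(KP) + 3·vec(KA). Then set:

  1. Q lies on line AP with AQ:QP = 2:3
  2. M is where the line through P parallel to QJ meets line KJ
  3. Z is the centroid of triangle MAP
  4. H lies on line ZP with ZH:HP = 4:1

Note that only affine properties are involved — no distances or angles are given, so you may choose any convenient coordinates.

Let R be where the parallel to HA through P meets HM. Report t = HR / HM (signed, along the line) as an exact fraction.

t = -1/13

Choose coordinates K = (0, 0), P = (1, 0), A = (0, 1), J = (1, 3).
1. Q lies on line AP with AQ:QP = 2:3 ⇒ Q = (2/5, 3/5)
2. M is where the line through P parallel to QJ meets line KJ ⇒ M = (4, 12)
3. Z is the centroid of triangle MAP ⇒ Z = (5/3, 13/3)
4. H lies on line ZP with ZH:HP = 4:1 ⇒ H = (17/15, 13/15)
through P parallel to HA: direction (-17/15, 2/15); meets HM at R = (178/195, 2/195)
R = H + t·(M−H) with t = -1/13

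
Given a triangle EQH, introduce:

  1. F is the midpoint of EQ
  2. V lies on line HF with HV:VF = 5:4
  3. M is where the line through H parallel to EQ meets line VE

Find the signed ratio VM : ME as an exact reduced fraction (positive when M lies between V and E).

Set E = (0, 0), Q = (1, 0), H = (0, 1); any affine frame gives the same invariant.
1. F is the midpoint of EQ ⇒ F = (1/2, 0)
2. V lies on line HF with HV:VF = 5:4 ⇒ V = (5/18, 4/9)
3. M is where the line through H parallel to EQ meets line VE ⇒ M = (5/8, 1)
M = V + t·(E−V) with t = -5/4, so VM:ME = t:(1−t) = -5/4:9/4

VM:ME = -5/9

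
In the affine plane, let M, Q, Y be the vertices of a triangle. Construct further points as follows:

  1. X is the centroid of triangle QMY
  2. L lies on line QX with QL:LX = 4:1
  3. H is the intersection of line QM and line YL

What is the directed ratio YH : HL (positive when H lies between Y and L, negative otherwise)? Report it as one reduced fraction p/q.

YH:HL = -15/4

Set M = (0, 0), Q = (1, 0), Y = (0, 1); any affine frame gives the same invariant.
1. X is the centroid of triangle QMY ⇒ X = (1/3, 1/3)
2. L lies on line QX with QL:LX = 4:1 ⇒ L = (7/15, 4/15)
3. H is the intersection of line QM and line YL ⇒ H = (7/11, 0)
H = Y + t·(L−Y) with t = 15/11, so YH:HL = t:(1−t) = 15/11:-4/11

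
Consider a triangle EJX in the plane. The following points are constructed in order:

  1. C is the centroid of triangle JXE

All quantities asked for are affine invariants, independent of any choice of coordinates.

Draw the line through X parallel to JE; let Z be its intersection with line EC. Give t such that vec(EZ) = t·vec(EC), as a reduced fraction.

Set E = (0, 0), J = (1, 0), X = (0, 1); any affine frame gives the same invariant.
1. C is the centroid of triangle JXE ⇒ C = (1/3, 1/3)
through X parallel to JE: direction (-1, 0); meets EC at Z = (1, 1)
Z = E + t·(C−E) with t = 3

t = 3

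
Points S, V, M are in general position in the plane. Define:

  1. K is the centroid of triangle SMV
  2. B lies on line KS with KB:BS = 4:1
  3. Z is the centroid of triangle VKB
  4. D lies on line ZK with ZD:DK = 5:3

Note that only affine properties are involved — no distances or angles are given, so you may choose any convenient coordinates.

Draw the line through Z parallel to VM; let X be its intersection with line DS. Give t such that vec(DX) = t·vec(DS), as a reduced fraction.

t = 5/77

Choose coordinates S = (0, 0), V = (1, 0), M = (0, 1).
1. K is the centroid of triangle SMV ⇒ K = (1/3, 1/3)
2. B lies on line KS with KB:BS = 4:1 ⇒ B = (1/15, 1/15)
3. Z is the centroid of triangle VKB ⇒ Z = (7/15, 2/15)
4. D lies on line ZK with ZD:DK = 5:3 ⇒ D = (23/60, 31/120)
through Z parallel to VM: direction (-1, 1); meets DS at X = (138/385, 93/385)
X = D + t·(S−D) with t = 5/77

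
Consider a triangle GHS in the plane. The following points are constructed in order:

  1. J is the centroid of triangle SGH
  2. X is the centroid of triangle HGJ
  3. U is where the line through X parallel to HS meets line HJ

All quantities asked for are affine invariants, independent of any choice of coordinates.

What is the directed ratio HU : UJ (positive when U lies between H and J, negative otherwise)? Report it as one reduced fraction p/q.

Choose coordinates G = (0, 0), H = (1, 0), S = (0, 1).
1. J is the centroid of triangle SGH ⇒ J = (1/3, 1/3)
2. X is the centroid of triangle HGJ ⇒ X = (4/9, 1/9)
3. U is where the line through X parallel to HS meets line HJ ⇒ U = (1/9, 4/9)
U = H + t·(J−H) with t = 4/3, so HU:UJ = t:(1−t) = 4/3:-1/3

HU:UJ = -4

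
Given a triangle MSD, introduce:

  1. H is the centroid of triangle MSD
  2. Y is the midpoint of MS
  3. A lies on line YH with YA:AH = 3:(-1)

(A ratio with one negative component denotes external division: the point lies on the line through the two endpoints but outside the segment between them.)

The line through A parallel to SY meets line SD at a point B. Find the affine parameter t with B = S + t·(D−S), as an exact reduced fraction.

Assign M = (0, 0), S = (1, 0), D = (0, 1) — the answer is frame-independent, so this choice is without loss of generality.
1. H is the centroid of triangle MSD ⇒ H = (1/3, 1/3)
2. Y is the midpoint of MS ⇒ Y = (1/2, 0)
3. A lies on line YH with YA:AH = 3:(-1) ⇒ A = (1/4, 1/2)
through A parallel to SY: direction (-1/2, 0); meets SD at B = (1/2, 1/2)
B = S + t·(D−S) with t = 1/2

t = 1/2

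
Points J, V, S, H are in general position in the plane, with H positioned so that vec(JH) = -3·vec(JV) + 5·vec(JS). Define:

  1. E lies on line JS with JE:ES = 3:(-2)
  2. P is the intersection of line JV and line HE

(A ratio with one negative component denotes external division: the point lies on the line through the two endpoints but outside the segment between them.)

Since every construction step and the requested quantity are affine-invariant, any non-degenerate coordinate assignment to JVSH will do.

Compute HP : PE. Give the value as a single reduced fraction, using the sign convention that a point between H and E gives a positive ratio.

HP:PE = -5/3

Work in coordinates with J = (0, 0), V = (1, 0), S = (0, 1), H = (-3, 5).
1. E lies on line JS with JE:ES = 3:(-2) ⇒ E = (0, 3)
2. P is the intersection of line JV and line HE ⇒ P = (9/2, 0)
P = H + t·(E−H) with t = 5/2, so HP:PE = t:(1−t) = 5/2:-3/2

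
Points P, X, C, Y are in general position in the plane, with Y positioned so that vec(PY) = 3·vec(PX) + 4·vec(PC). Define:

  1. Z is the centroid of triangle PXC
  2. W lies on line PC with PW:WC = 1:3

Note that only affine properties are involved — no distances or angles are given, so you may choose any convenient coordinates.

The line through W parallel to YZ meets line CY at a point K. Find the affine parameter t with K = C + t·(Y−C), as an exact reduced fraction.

t = 2/3

Assign P = (0, 0), X = (1, 0), C = (0, 1), Y = (3, 4) — the answer is frame-independent, so this choice is without loss of generality.
1. Z is the centroid of triangle PXC ⇒ Z = (1/3, 1/3)
2. W lies on line PC with PW:WC = 1:3 ⇒ W = (0, 1/4)
through W parallel to YZ: direction (-8/3, -11/3); meets CY at K = (2, 3)
K = C + t·(Y−C) with t = 2/3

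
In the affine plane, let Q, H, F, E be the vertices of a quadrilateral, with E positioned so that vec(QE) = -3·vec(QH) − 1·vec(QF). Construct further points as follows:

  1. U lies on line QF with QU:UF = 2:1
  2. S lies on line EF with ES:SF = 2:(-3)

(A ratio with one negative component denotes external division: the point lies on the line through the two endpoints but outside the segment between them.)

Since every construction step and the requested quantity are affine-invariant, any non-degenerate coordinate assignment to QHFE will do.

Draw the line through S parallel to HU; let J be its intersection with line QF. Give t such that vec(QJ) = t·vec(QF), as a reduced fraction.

t = -11

Work in coordinates with Q = (0, 0), H = (1, 0), F = (0, 1), E = (-3, -1).
1. U lies on line QF with QU:UF = 2:1 ⇒ U = (0, 2/3)
2. S lies on line EF with ES:SF = 2:(-3) ⇒ S = (-9, -5)
through S parallel to HU: direction (-1, 2/3); meets QF at J = (0, -11)
J = Q + t·(F−Q) with t = -11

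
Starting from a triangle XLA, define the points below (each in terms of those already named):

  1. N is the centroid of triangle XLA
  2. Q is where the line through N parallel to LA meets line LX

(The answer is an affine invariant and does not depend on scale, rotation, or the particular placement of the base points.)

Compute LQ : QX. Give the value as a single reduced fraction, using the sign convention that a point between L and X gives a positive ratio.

Set X = (0, 0), L = (1, 0), A = (0, 1); any affine frame gives the same invariant.
1. N is the centroid of triangle XLA ⇒ N = (1/3, 1/3)
2. Q is where the line through N parallel to LA meets line LX ⇒ Q = (2/3, 0)
Q = L + t·(X−L) with t = 1/3, so LQ:QX = t:(1−t) = 1/3:2/3

LQ:QX = 1/2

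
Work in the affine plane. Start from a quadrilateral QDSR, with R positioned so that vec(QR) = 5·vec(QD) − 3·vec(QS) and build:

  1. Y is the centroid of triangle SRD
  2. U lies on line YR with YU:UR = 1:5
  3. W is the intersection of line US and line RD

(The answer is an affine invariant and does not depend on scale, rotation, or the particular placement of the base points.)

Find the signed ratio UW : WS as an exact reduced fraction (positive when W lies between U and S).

Work in coordinates with Q = (0, 0), D = (1, 0), S = (0, 1), R = (5, -3).
1. Y is the centroid of triangle SRD ⇒ Y = (2, -2/3)
2. U lies on line YR with YU:UR = 1:5 ⇒ U = (5/2, -19/18)
3. W is the intersection of line US and line RD ⇒ W = (45/13, -24/13)
W = U + t·(S−U) with t = -5/13, so UW:WS = t:(1−t) = -5/13:18/13

UW:WS = -5/18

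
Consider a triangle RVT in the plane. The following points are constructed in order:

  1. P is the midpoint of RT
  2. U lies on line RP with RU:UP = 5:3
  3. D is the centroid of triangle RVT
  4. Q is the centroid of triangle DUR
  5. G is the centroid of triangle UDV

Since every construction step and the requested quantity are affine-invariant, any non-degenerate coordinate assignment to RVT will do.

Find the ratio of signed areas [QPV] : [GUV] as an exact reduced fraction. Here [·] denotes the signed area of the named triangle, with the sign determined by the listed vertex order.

Assign R = (0, 0), V = (1, 0), T = (0, 1) — the answer is frame-independent, so this choice is without loss of generality.
1. P is the midpoint of RT ⇒ P = (0, 1/2)
2. U lies on line RP with RU:UP = 5:3 ⇒ U = (0, 5/16)
3. D is the centroid of triangle RVT ⇒ D = (1/3, 1/3)
4. Q is the centroid of triangle DUR ⇒ Q = (1/9, 31/144)
5. G is the centroid of triangle UDV ⇒ G = (4/9, 31/144)
2·[QPV] = -11/48, 2·[GUV] = 1/24
[QPV]:[GUV] = -11/48:1/24 = -11/2

[QPV]:[GUV] = -11/2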